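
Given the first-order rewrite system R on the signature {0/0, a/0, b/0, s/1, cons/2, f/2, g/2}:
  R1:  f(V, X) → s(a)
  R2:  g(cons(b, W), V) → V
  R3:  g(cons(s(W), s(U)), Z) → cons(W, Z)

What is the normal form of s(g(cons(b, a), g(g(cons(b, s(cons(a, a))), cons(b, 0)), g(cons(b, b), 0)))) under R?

s(0)

1. s(g(cons(b, a), g(g(cons(b, s(cons(a, a))), cons(b, 0)), g(cons(b, b), 0))))  →  s(g(g(cons(b, s(cons(a, a))), cons(b, 0)), g(cons(b, b), 0)))   [R2 at 1]
2. s(g(g(cons(b, s(cons(a, a))), cons(b, 0)), g(cons(b, b), 0)))  →  s(g(cons(b, 0), g(cons(b, b), 0)))   [R2 at 1.1]
3. s(g(cons(b, 0), g(cons(b, b), 0)))  →  s(g(cons(b, b), 0))   [R2 at 1]
4. s(g(cons(b, b), 0))  →  s(0)   [R2 at 1]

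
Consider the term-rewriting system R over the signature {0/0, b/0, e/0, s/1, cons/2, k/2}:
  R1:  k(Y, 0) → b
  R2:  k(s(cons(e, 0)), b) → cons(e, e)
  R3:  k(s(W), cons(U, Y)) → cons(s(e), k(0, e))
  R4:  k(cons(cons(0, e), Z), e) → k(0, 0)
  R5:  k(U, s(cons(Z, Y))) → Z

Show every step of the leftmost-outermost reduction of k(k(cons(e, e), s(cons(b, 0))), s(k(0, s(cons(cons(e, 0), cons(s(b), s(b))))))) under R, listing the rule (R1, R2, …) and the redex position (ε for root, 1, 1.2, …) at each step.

e

1. k(k(cons(e, e), s(cons(b, 0))), s(k(0, s(cons(cons(e, 0), cons(s(b), s(b)))))))  →  k(b, s(k(0, s(cons(cons(e, 0), cons(s(b), s(b)))))))   [R5 at 1]
2. k(b, s(k(0, s(cons(cons(e, 0), cons(s(b), s(b)))))))  →  k(b, s(cons(e, 0)))   [R5 at 2.1]
3. k(b, s(cons(e, 0)))  →  e   [R5 at ε]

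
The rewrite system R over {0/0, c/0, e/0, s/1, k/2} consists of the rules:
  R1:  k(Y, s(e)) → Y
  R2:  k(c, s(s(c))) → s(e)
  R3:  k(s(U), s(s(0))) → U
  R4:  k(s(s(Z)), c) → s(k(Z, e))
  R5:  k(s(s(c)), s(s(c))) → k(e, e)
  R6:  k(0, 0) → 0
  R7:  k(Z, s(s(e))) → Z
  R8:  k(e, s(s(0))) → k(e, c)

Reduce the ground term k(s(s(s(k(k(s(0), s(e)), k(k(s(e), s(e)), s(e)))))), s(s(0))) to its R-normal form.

s(s(s(0)))

1. k(s(s(s(k(k(s(0), s(e)), k(k(s(e), s(e)), s(e)))))), s(s(0)))  →  s(s(k(k(s(0), s(e)), k(k(s(e), s(e)), s(e)))))   [R3 at ε]
2. s(s(k(k(s(0), s(e)), k(k(s(e), s(e)), s(e)))))  →  s(s(k(s(0), k(k(s(e), s(e)), s(e)))))   [R1 at 1.1.1]
3. s(s(k(s(0), k(k(s(e), s(e)), s(e)))))  →  s(s(k(s(0), k(s(e), s(e)))))   [R1 at 1.1.2]
4. s(s(k(s(0), k(s(e), s(e)))))  →  s(s(k(s(0), s(e))))   [R1 at 1.1.2]
5. s(s(k(s(0), s(e))))  →  s(s(s(0)))   [R1 at 1.1]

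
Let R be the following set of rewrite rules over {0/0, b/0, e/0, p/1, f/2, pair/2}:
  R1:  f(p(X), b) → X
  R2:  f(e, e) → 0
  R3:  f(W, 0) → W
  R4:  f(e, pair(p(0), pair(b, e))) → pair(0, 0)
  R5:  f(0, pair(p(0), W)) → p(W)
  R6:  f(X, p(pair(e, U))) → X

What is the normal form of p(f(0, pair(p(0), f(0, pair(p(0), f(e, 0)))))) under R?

1. p(f(0, pair(p(0), f(0, pair(p(0), f(e, 0))))))  →  p(p(f(0, pair(p(0), f(e, 0)))))   [R5 at 1]
2. p(p(f(0, pair(p(0), f(e, 0)))))  →  p(p(p(f(e, 0))))   [R5 at 1.1]
3. p(p(p(f(e, 0))))  →  p(p(p(e)))   [R3 at 1.1.1]

p(p(p(e)))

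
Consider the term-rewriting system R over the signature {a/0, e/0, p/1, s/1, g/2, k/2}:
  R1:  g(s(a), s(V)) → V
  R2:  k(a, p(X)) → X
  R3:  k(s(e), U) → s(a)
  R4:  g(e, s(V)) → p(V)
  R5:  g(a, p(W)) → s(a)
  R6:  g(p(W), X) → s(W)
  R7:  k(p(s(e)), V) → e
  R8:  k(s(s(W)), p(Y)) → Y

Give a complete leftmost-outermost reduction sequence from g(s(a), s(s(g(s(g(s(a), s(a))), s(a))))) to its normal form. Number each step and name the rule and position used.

s(a)

1. g(s(a), s(s(g(s(g(s(a), s(a))), s(a)))))  →  s(g(s(g(s(a), s(a))), s(a)))   [R1 at ε]
2. s(g(s(g(s(a), s(a))), s(a)))  →  s(g(s(a), s(a)))   [R1 at 1.1.1]
3. s(g(s(a), s(a)))  →  s(a)   [R1 at 1]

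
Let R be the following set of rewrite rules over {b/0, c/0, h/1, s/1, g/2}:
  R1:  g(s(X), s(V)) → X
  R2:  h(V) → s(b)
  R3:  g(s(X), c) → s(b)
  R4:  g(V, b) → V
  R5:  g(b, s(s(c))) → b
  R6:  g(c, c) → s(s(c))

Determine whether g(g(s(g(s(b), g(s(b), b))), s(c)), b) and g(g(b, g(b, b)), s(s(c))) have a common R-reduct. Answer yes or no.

Reduce t₁ = g(g(s(g(s(b), g(s(b), b))), s(c)), b):
1. g(g(s(g(s(b), g(s(b), b))), s(c)), b)  →  g(s(g(s(b), g(s(b), b))), s(c))   [R4 at ε]
2. g(s(g(s(b), g(s(b), b))), s(c))  →  g(s(b), g(s(b), b))   [R1 at ε]
3. g(s(b), g(s(b), b))  →  g(s(b), s(b))   [R4 at 2]
4. g(s(b), s(b))  →  b   [R1 at ε]

Reduce t₂ = g(g(b, g(b, b)), s(s(c))):
1. g(g(b, g(b, b)), s(s(c)))  →  g(g(b, b), s(s(c)))   [R4 at 1.2]
2. g(g(b, b), s(s(c)))  →  g(b, s(s(c)))   [R4 at 1]
3. g(b, s(s(c)))  →  b   [R5 at ε]

yes — NF(t₁) = b, NF(t₂) = b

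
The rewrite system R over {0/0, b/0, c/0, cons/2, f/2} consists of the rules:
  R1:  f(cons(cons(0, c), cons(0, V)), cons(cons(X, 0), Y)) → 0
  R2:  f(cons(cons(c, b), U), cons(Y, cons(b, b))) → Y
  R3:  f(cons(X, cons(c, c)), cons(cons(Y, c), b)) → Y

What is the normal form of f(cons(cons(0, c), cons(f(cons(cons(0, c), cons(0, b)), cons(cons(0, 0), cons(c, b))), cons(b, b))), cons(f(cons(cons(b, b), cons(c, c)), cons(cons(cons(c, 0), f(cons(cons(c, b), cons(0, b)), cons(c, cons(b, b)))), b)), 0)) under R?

0

1. f(cons(cons(0, c), cons(f(cons(cons(0, c), cons(0, b)), cons(cons(0, 0), cons(c, b))), cons(b, b))), cons(f(cons(cons(b, b), cons(c, c)), cons(cons(cons(c, 0), f(cons(cons(c, b), cons(0, b)), cons(c, cons(b, b)))), b)), 0))  →  f(cons(cons(0, c), cons(0, cons(b, b))), cons(f(cons(cons(b, b), cons(c, c)), cons(cons(cons(c, 0), f(cons(cons(c, b), cons(0, b)), cons(c, cons(b, b)))), b)), 0))   [R1 at 1.2.1]
2. f(cons(cons(0, c), cons(0, cons(b, b))), cons(f(cons(cons(b, b), cons(c, c)), cons(cons(cons(c, 0), f(cons(cons(c, b), cons(0, b)), cons(c, cons(b, b)))), b)), 0))  →  f(cons(cons(0, c), cons(0, cons(b, b))), cons(f(cons(cons(b, b), cons(c, c)), cons(cons(cons(c, 0), c), b)), 0))   [R2 at 2.1.2.1.2]
3. f(cons(cons(0, c), cons(0, cons(b, b))), cons(f(cons(cons(b, b), cons(c, c)), cons(cons(cons(c, 0), c), b)), 0))  →  f(cons(cons(0, c), cons(0, cons(b, b))), cons(cons(c, 0), 0))   [R3 at 2.1]
4. f(cons(cons(0, c), cons(0, cons(b, b))), cons(cons(c, 0), 0))  →  0   [R1 at ε]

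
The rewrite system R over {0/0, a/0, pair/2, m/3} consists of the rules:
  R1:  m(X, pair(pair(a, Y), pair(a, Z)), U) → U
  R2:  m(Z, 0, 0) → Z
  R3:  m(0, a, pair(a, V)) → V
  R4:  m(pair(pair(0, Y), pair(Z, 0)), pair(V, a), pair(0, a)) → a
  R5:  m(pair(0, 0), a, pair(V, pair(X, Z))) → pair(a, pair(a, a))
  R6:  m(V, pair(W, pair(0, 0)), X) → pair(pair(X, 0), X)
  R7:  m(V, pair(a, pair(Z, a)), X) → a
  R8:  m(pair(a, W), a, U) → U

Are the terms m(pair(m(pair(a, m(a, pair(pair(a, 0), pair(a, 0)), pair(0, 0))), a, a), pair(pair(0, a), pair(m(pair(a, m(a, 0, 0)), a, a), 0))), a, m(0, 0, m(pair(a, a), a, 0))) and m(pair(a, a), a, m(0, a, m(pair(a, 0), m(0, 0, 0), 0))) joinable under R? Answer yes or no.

yes — NF(t₁) = 0, NF(t₂) = 0

Reduce t₁ = m(pair(m(pair(a, m(a, pair(pair(a, 0), pair(a, 0)), pair(0, 0))), a, a), pair(pair(0, a), pair(m(pair(a, m(a, 0, 0)), a, a), 0))), a, m(0, 0, m(pair(a, a), a, 0))):
1. m(pair(m(pair(a, m(a, pair(pair(a, 0), pair(a, 0)), pair(0, 0))), a, a), pair(pair(0, a), pair(m(pair(a, m(a, 0, 0)), a, a), 0))), a, m(0, 0, m(pair(a, a), a, 0)))  →  m(pair(a, pair(pair(0, a), pair(m(pair(a, m(a, 0, 0)), a, a), 0))), a, m(0, 0, m(pair(a, a), a, 0)))   [R8 at 1.1]
2. m(pair(a, pair(pair(0, a), pair(m(pair(a, m(a, 0, 0)), a, a), 0))), a, m(0, 0, m(pair(a, a), a, 0)))  →  m(0, 0, m(pair(a, a), a, 0))   [R8 at ε]
3. m(0, 0, m(pair(a, a), a, 0))  →  m(0, 0, 0)   [R8 at 3]
4. m(0, 0, 0)  →  0   [R2 at ε]

Reduce t₂ = m(pair(a, a), a, m(0, a, m(pair(a, 0), m(0, 0, 0), 0))):
1. m(pair(a, a), a, m(0, a, m(pair(a, 0), m(0, 0, 0), 0)))  →  m(0, a, m(pair(a, 0), m(0, 0, 0), 0))   [R8 at ε]
2. m(0, a, m(pair(a, 0), m(0, 0, 0), 0))  →  m(0, a, m(pair(a, 0), 0, 0))   [R2 at 3.2]
3. m(0, a, m(pair(a, 0), 0, 0))  →  m(0, a, pair(a, 0))   [R2 at 3]
4. m(0, a, pair(a, 0))  →  0   [R3 at ε]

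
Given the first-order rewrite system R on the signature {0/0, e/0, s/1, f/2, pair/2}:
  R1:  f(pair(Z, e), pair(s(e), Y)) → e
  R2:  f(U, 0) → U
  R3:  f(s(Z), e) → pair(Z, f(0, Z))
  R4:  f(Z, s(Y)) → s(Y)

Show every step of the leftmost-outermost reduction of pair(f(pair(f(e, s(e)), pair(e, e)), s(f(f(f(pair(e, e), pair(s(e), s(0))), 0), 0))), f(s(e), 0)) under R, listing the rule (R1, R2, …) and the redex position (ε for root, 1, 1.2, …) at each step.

1. pair(f(pair(f(e, s(e)), pair(e, e)), s(f(f(f(pair(e, e), pair(s(e), s(0))), 0), 0))), f(s(e), 0))  →  pair(s(f(f(f(pair(e, e), pair(s(e), s(0))), 0), 0)), f(s(e), 0))   [R4 at 1]
2. pair(s(f(f(f(pair(e, e), pair(s(e), s(0))), 0), 0)), f(s(e), 0))  →  pair(s(f(f(pair(e, e), pair(s(e), s(0))), 0)), f(s(e), 0))   [R2 at 1.1]
3. pair(s(f(f(pair(e, e), pair(s(e), s(0))), 0)), f(s(e), 0))  →  pair(s(f(pair(e, e), pair(s(e), s(0)))), f(s(e), 0))   [R2 at 1.1]
4. pair(s(f(pair(e, e), pair(s(e), s(0)))), f(s(e), 0))  →  pair(s(e), f(s(e), 0))   [R1 at 1.1]
5. pair(s(e), f(s(e), 0))  →  pair(s(e), s(e))   [R2 at 2]

pair(s(e), s(e))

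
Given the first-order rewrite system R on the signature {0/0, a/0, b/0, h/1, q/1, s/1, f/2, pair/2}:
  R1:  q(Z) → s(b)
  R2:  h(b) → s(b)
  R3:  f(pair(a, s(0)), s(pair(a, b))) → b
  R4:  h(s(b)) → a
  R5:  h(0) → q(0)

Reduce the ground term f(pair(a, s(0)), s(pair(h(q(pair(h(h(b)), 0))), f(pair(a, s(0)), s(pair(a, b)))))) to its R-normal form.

b

1. f(pair(a, s(0)), s(pair(h(q(pair(h(h(b)), 0))), f(pair(a, s(0)), s(pair(a, b))))))  →  f(pair(a, s(0)), s(pair(h(s(b)), f(pair(a, s(0)), s(pair(a, b))))))   [R1 at 2.1.1.1]
2. f(pair(a, s(0)), s(pair(h(s(b)), f(pair(a, s(0)), s(pair(a, b))))))  →  f(pair(a, s(0)), s(pair(a, f(pair(a, s(0)), s(pair(a, b))))))   [R4 at 2.1.1]
3. f(pair(a, s(0)), s(pair(a, f(pair(a, s(0)), s(pair(a, b))))))  →  f(pair(a, s(0)), s(pair(a, b)))   [R3 at 2.1.2]
4. f(pair(a, s(0)), s(pair(a, b)))  →  b   [R3 at ε]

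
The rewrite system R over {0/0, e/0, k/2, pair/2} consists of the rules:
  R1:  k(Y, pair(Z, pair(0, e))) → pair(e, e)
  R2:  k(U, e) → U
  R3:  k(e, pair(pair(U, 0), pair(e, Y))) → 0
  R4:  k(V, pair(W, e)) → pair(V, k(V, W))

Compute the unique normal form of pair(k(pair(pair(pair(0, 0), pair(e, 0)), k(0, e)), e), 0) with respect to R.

1. pair(k(pair(pair(pair(0, 0), pair(e, 0)), k(0, e)), e), 0)  →  pair(pair(pair(pair(0, 0), pair(e, 0)), k(0, e)), 0)   [R2 at 1]
2. pair(pair(pair(pair(0, 0), pair(e, 0)), k(0, e)), 0)  →  pair(pair(pair(pair(0, 0), pair(e, 0)), 0), 0)   [R2 at 1.2]

pair(pair(pair(pair(0, 0), pair(e, 0)), 0), 0)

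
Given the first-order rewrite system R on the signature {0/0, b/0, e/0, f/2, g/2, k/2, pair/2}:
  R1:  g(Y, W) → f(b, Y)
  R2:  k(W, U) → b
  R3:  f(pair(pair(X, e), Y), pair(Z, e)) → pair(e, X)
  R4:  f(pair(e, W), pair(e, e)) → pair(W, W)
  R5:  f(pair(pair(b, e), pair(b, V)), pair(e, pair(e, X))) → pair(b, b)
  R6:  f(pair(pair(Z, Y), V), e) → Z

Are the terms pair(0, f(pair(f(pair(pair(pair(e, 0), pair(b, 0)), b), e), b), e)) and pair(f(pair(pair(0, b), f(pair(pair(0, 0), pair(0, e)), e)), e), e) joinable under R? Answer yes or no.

yes — NF(t₁) = pair(0, e), NF(t₂) = pair(0, e)

Reduce t₁ = pair(0, f(pair(f(pair(pair(pair(e, 0), pair(b, 0)), b), e), b), e)):
1. pair(0, f(pair(f(pair(pair(pair(e, 0), pair(b, 0)), b), e), b), e))  →  pair(0, f(pair(pair(e, 0), b), e))   [R6 at 2.1.1]
2. pair(0, f(pair(pair(e, 0), b), e))  →  pair(0, e)   [R6 at 2]

Reduce t₂ = pair(f(pair(pair(0, b), f(pair(pair(0, 0), pair(0, e)), e)), e), e):
1. pair(f(pair(pair(0, b), f(pair(pair(0, 0), pair(0, e)), e)), e), e)  →  pair(0, e)   [R6 at 1]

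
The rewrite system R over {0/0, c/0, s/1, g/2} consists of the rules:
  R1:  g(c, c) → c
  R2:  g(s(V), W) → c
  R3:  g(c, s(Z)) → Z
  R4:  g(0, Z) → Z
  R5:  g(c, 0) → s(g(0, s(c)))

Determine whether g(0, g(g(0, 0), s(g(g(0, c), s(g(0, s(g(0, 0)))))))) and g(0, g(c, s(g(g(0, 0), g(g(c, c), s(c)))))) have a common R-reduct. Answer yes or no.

Reduce t₁ = g(0, g(g(0, 0), s(g(g(0, c), s(g(0, s(g(0, 0)))))))):
1. g(0, g(g(0, 0), s(g(g(0, c), s(g(0, s(g(0, 0))))))))  →  g(g(0, 0), s(g(g(0, c), s(g(0, s(g(0, 0)))))))   [R4 at ε]
2. g(g(0, 0), s(g(g(0, c), s(g(0, s(g(0, 0)))))))  →  g(0, s(g(g(0, c), s(g(0, s(g(0, 0)))))))   [R4 at 1]
3. g(0, s(g(g(0, c), s(g(0, s(g(0, 0)))))))  →  s(g(g(0, c), s(g(0, s(g(0, 0))))))   [R4 at ε]
4. s(g(g(0, c), s(g(0, s(g(0, 0))))))  →  s(g(c, s(g(0, s(g(0, 0))))))   [R4 at 1.1]
5. s(g(c, s(g(0, s(g(0, 0))))))  →  s(g(0, s(g(0, 0))))   [R3 at 1]
6. s(g(0, s(g(0, 0))))  →  s(s(g(0, 0)))   [R4 at 1]
7. s(s(g(0, 0)))  →  s(s(0))   [R4 at 1.1]

Reduce t₂ = g(0, g(c, s(g(g(0, 0), g(g(c, c), s(c)))))):
1. g(0, g(c, s(g(g(0, 0), g(g(c, c), s(c))))))  →  g(c, s(g(g(0, 0), g(g(c, c), s(c)))))   [R4 at ε]
2. g(c, s(g(g(0, 0), g(g(c, c), s(c)))))  →  g(g(0, 0), g(g(c, c), s(c)))   [R3 at ε]
3. g(g(0, 0), g(g(c, c), s(c)))  →  g(0, g(g(c, c), s(c)))   [R4 at 1]
4. g(0, g(g(c, c), s(c)))  →  g(g(c, c), s(c))   [R4 at ε]
5. g(g(c, c), s(c))  →  g(c, s(c))   [R1 at 1]
6. g(c, s(c))  →  c   [R3 at ε]

no — NF(t₁) = s(s(0)), NF(t₂) = c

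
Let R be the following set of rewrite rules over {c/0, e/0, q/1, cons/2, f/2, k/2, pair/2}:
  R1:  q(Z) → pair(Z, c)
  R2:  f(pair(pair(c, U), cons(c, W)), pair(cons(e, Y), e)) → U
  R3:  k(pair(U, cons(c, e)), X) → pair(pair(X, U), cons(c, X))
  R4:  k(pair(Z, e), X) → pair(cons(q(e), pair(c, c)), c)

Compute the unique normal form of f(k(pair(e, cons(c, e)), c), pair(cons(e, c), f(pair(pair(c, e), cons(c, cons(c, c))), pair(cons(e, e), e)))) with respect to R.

1. f(k(pair(e, cons(c, e)), c), pair(cons(e, c), f(pair(pair(c, e), cons(c, cons(c, c))), pair(cons(e, e), e))))  →  f(pair(pair(c, e), cons(c, c)), pair(cons(e, c), f(pair(pair(c, e), cons(c, cons(c, c))), pair(cons(e, e), e))))   [R3 at 1]
2. f(pair(pair(c, e), cons(c, c)), pair(cons(e, c), f(pair(pair(c, e), cons(c, cons(c, c))), pair(cons(e, e), e))))  →  f(pair(pair(c, e), cons(c, c)), pair(cons(e, c), e))   [R2 at 2.2]
3. f(pair(pair(c, e), cons(c, c)), pair(cons(e, c), e))  →  e   [R2 at ε]

e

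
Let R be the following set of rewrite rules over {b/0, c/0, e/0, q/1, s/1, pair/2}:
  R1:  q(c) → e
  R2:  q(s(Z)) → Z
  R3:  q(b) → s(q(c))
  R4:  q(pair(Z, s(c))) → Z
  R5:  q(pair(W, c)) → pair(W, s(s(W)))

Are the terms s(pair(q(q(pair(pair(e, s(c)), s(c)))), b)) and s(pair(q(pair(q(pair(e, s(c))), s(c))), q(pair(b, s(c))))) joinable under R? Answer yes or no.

yes — NF(t₁) = s(pair(e, b)), NF(t₂) = s(pair(e, b))

Reduce t₁ = s(pair(q(q(pair(pair(e, s(c)), s(c)))), b)):
1. s(pair(q(q(pair(pair(e, s(c)), s(c)))), b))  →  s(pair(q(pair(e, s(c))), b))   [R4 at 1.1.1]
2. s(pair(q(pair(e, s(c))), b))  →  s(pair(e, b))   [R4 at 1.1]

Reduce t₂ = s(pair(q(pair(q(pair(e, s(c))), s(c))), q(pair(b, s(c))))):
1. s(pair(q(pair(q(pair(e, s(c))), s(c))), q(pair(b, s(c)))))  →  s(pair(q(pair(e, s(c))), q(pair(b, s(c)))))   [R4 at 1.1]
2. s(pair(q(pair(e, s(c))), q(pair(b, s(c)))))  →  s(pair(e, q(pair(b, s(c)))))   [R4 at 1.1]
3. s(pair(e, q(pair(b, s(c)))))  →  s(pair(e, b))   [R4 at 1.2]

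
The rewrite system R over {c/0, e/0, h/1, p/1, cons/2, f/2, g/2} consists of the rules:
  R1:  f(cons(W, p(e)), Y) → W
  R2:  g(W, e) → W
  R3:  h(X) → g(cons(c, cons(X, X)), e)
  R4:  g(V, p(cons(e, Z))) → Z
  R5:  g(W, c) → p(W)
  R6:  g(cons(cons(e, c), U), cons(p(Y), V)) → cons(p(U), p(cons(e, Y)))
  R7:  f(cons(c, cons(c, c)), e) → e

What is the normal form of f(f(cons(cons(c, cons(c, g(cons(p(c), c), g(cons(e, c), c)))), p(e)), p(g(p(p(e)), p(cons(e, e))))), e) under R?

e

1. f(f(cons(cons(c, cons(c, g(cons(p(c), c), g(cons(e, c), c)))), p(e)), p(g(p(p(e)), p(cons(e, e))))), e)  →  f(cons(c, cons(c, g(cons(p(c), c), g(cons(e, c), c)))), e)   [R1 at 1]
2. f(cons(c, cons(c, g(cons(p(c), c), g(cons(e, c), c)))), e)  →  f(cons(c, cons(c, g(cons(p(c), c), p(cons(e, c))))), e)   [R5 at 1.2.2.2]
3. f(cons(c, cons(c, g(cons(p(c), c), p(cons(e, c))))), e)  →  f(cons(c, cons(c, c)), e)   [R4 at 1.2.2]
4. f(cons(c, cons(c, c)), e)  →  e   [R7 at ε]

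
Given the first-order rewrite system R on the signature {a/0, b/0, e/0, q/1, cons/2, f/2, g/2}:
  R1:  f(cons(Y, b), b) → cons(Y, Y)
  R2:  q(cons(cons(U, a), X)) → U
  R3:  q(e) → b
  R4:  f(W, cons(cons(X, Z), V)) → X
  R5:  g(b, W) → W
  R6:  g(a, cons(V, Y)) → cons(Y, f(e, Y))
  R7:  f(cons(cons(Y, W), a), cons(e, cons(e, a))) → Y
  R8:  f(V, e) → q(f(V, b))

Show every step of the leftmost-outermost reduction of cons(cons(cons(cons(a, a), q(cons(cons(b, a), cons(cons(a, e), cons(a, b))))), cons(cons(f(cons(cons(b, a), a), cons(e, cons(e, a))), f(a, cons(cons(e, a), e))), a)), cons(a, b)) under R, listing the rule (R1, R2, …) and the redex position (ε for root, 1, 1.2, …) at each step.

1. cons(cons(cons(cons(a, a), q(cons(cons(b, a), cons(cons(a, e), cons(a, b))))), cons(cons(f(cons(cons(b, a), a), cons(e, cons(e, a))), f(a, cons(cons(e, a), e))), a)), cons(a, b))  →  cons(cons(cons(cons(a, a), b), cons(cons(f(cons(cons(b, a), a), cons(e, cons(e, a))), f(a, cons(cons(e, a), e))), a)), cons(a, b))   [R2 at 1.1.2]
2. cons(cons(cons(cons(a, a), b), cons(cons(f(cons(cons(b, a), a), cons(e, cons(e, a))), f(a, cons(cons(e, a), e))), a)), cons(a, b))  →  cons(cons(cons(cons(a, a), b), cons(cons(b, f(a, cons(cons(e, a), e))), a)), cons(a, b))   [R7 at 1.2.1.1]
3. cons(cons(cons(cons(a, a), b), cons(cons(b, f(a, cons(cons(e, a), e))), a)), cons(a, b))  →  cons(cons(cons(cons(a, a), b), cons(cons(b, e), a)), cons(a, b))   [R4 at 1.2.1.2]

cons(cons(cons(cons(a, a), b), cons(cons(b, e), a)), cons(a, b))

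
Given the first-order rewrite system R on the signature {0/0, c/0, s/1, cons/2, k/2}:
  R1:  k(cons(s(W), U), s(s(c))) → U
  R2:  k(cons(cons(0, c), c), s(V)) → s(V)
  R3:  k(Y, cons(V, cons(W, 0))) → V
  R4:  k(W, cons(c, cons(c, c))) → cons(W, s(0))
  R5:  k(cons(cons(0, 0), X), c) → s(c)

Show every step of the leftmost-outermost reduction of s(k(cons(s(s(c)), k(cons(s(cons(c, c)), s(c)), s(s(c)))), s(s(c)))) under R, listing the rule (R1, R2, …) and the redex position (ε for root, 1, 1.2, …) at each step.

s(s(c))

1. s(k(cons(s(s(c)), k(cons(s(cons(c, c)), s(c)), s(s(c)))), s(s(c))))  →  s(k(cons(s(cons(c, c)), s(c)), s(s(c))))   [R1 at 1]
2. s(k(cons(s(cons(c, c)), s(c)), s(s(c))))  →  s(s(c))   [R1 at 1]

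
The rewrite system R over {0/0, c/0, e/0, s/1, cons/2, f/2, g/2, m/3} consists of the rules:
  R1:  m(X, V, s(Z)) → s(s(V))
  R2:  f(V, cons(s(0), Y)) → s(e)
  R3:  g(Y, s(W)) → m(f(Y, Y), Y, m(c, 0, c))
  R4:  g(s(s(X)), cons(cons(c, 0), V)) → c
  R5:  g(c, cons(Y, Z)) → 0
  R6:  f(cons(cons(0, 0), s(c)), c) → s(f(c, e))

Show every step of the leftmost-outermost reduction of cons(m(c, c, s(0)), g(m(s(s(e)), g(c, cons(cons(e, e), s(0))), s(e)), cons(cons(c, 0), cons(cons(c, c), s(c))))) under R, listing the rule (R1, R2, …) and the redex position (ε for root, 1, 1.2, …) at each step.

cons(s(s(c)), c)

1. cons(m(c, c, s(0)), g(m(s(s(e)), g(c, cons(cons(e, e), s(0))), s(e)), cons(cons(c, 0), cons(cons(c, c), s(c)))))  →  cons(s(s(c)), g(m(s(s(e)), g(c, cons(cons(e, e), s(0))), s(e)), cons(cons(c, 0), cons(cons(c, c), s(c)))))   [R1 at 1]
2. cons(s(s(c)), g(m(s(s(e)), g(c, cons(cons(e, e), s(0))), s(e)), cons(cons(c, 0), cons(cons(c, c), s(c)))))  →  cons(s(s(c)), g(s(s(g(c, cons(cons(e, e), s(0))))), cons(cons(c, 0), cons(cons(c, c), s(c)))))   [R1 at 2.1]
3. cons(s(s(c)), g(s(s(g(c, cons(cons(e, e), s(0))))), cons(cons(c, 0), cons(cons(c, c), s(c)))))  →  cons(s(s(c)), c)   [R4 at 2]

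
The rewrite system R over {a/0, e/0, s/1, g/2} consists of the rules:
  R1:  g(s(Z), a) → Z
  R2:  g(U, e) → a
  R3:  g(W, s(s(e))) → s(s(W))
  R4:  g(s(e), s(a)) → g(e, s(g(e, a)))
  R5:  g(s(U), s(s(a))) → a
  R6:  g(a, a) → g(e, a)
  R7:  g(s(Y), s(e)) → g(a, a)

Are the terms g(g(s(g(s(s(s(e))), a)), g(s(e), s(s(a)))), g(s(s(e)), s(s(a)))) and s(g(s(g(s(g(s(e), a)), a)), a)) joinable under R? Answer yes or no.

yes — NF(t₁) = s(e), NF(t₂) = s(e)

Reduce t₁ = g(g(s(g(s(s(s(e))), a)), g(s(e), s(s(a)))), g(s(s(e)), s(s(a)))):
1. g(g(s(g(s(s(s(e))), a)), g(s(e), s(s(a)))), g(s(s(e)), s(s(a))))  →  g(g(s(s(s(e))), g(s(e), s(s(a)))), g(s(s(e)), s(s(a))))   [R1 at 1.1.1]
2. g(g(s(s(s(e))), g(s(e), s(s(a)))), g(s(s(e)), s(s(a))))  →  g(g(s(s(s(e))), a), g(s(s(e)), s(s(a))))   [R5 at 1.2]
3. g(g(s(s(s(e))), a), g(s(s(e)), s(s(a))))  →  g(s(s(e)), g(s(s(e)), s(s(a))))   [R1 at 1]
4. g(s(s(e)), g(s(s(e)), s(s(a))))  →  g(s(s(e)), a)   [R5 at 2]
5. g(s(s(e)), a)  →  s(e)   [R1 at ε]

Reduce t₂ = s(g(s(g(s(g(s(e), a)), a)), a)):
1. s(g(s(g(s(g(s(e), a)), a)), a))  →  s(g(s(g(s(e), a)), a))   [R1 at 1]
2. s(g(s(g(s(e), a)), a))  →  s(g(s(e), a))   [R1 at 1]
3. s(g(s(e), a))  →  s(e)   [R1 at 1]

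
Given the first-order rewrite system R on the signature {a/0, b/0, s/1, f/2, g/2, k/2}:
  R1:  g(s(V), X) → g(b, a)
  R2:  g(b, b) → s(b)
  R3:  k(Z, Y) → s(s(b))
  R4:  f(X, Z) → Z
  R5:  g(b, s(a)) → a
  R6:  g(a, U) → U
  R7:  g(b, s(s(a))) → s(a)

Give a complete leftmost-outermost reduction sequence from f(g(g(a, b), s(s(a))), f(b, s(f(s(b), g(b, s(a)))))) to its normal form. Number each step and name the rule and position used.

1. f(g(g(a, b), s(s(a))), f(b, s(f(s(b), g(b, s(a))))))  →  f(b, s(f(s(b), g(b, s(a)))))   [R4 at ε]
2. f(b, s(f(s(b), g(b, s(a)))))  →  s(f(s(b), g(b, s(a))))   [R4 at ε]
3. s(f(s(b), g(b, s(a))))  →  s(g(b, s(a)))   [R4 at 1]
4. s(g(b, s(a)))  →  s(a)   [R5 at 1]

s(a)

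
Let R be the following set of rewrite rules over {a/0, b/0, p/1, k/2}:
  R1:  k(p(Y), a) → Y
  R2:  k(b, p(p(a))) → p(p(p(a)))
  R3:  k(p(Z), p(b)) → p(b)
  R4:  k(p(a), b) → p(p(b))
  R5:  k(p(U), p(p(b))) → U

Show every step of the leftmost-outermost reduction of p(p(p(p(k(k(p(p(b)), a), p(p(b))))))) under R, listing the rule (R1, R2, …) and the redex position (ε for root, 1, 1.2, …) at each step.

1. p(p(p(p(k(k(p(p(b)), a), p(p(b)))))))  →  p(p(p(p(k(p(b), p(p(b)))))))   [R1 at 1.1.1.1.1]
2. p(p(p(p(k(p(b), p(p(b)))))))  →  p(p(p(p(b))))   [R5 at 1.1.1.1]

p(p(p(p(b))))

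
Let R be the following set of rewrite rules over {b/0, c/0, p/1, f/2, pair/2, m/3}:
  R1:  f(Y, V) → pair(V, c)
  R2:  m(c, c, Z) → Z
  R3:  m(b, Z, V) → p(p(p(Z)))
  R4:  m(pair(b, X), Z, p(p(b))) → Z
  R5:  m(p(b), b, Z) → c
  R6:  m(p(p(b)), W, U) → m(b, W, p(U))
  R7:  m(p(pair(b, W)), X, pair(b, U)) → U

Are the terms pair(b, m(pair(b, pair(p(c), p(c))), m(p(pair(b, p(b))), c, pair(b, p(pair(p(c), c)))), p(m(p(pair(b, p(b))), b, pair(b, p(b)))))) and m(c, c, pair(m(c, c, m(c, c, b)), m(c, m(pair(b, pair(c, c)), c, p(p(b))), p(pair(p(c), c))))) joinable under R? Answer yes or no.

yes — NF(t₁) = pair(b, p(pair(p(c), c))), NF(t₂) = pair(b, p(pair(p(c), c)))

Reduce t₁ = pair(b, m(pair(b, pair(p(c), p(c))), m(p(pair(b, p(b))), c, pair(b, p(pair(p(c), c)))), p(m(p(pair(b, p(b))), b, pair(b, p(b)))))):
1. pair(b, m(pair(b, pair(p(c), p(c))), m(p(pair(b, p(b))), c, pair(b, p(pair(p(c), c)))), p(m(p(pair(b, p(b))), b, pair(b, p(b))))))  →  pair(b, m(pair(b, pair(p(c), p(c))), p(pair(p(c), c)), p(m(p(pair(b, p(b))), b, pair(b, p(b))))))   [R7 at 2.2]
2. pair(b, m(pair(b, pair(p(c), p(c))), p(pair(p(c), c)), p(m(p(pair(b, p(b))), b, pair(b, p(b))))))  →  pair(b, m(pair(b, pair(p(c), p(c))), p(pair(p(c), c)), p(p(b))))   [R7 at 2.3.1]
3. pair(b, m(pair(b, pair(p(c), p(c))), p(pair(p(c), c)), p(p(b))))  →  pair(b, p(pair(p(c), c)))   [R4 at 2]

Reduce t₂ = m(c, c, pair(m(c, c, m(c, c, b)), m(c, m(pair(b, pair(c, c)), c, p(p(b))), p(pair(p(c), c))))):
1. m(c, c, pair(m(c, c, m(c, c, b)), m(c, m(pair(b, pair(c, c)), c, p(p(b))), p(pair(p(c), c)))))  →  pair(m(c, c, m(c, c, b)), m(c, m(pair(b, pair(c, c)), c, p(p(b))), p(pair(p(c), c))))   [R2 at ε]
2. pair(m(c, c, m(c, c, b)), m(c, m(pair(b, pair(c, c)), c, p(p(b))), p(pair(p(c), c))))  →  pair(m(c, c, b), m(c, m(pair(b, pair(c, c)), c, p(p(b))), p(pair(p(c), c))))   [R2 at 1]
3. pair(m(c, c, b), m(c, m(pair(b, pair(c, c)), c, p(p(b))), p(pair(p(c), c))))  →  pair(b, m(c, m(pair(b, pair(c, c)), c, p(p(b))), p(pair(p(c), c))))   [R2 at 1]
4. pair(b, m(c, m(pair(b, pair(c, c)), c, p(p(b))), p(pair(p(c), c))))  →  pair(b, m(c, c, p(pair(p(c), c))))   [R4 at 2.2]
5. pair(b, m(c, c, p(pair(p(c), c))))  →  pair(b, p(pair(p(c), c)))   [R2 at 2]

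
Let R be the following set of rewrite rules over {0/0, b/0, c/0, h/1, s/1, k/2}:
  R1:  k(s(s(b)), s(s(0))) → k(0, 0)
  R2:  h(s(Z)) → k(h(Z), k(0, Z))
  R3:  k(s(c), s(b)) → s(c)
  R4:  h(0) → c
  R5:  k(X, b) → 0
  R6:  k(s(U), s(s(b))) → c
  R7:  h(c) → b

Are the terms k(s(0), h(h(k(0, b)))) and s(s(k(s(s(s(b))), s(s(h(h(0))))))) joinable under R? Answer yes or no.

no — NF(t₁) = 0, NF(t₂) = s(s(c))

Reduce t₁ = k(s(0), h(h(k(0, b)))):
1. k(s(0), h(h(k(0, b))))  →  k(s(0), h(h(0)))   [R5 at 2.1.1]
2. k(s(0), h(h(0)))  →  k(s(0), h(c))   [R4 at 2.1]
3. k(s(0), h(c))  →  k(s(0), b)   [R7 at 2]
4. k(s(0), b)  →  0   [R5 at ε]

Reduce t₂ = s(s(k(s(s(s(b))), s(s(h(h(0))))))):
1. s(s(k(s(s(s(b))), s(s(h(h(0)))))))  →  s(s(k(s(s(s(b))), s(s(h(c))))))   [R4 at 1.1.2.1.1.1]
2. s(s(k(s(s(s(b))), s(s(h(c))))))  →  s(s(k(s(s(s(b))), s(s(b)))))   [R7 at 1.1.2.1.1]
3. s(s(k(s(s(s(b))), s(s(b)))))  →  s(s(c))   [R6 at 1.1]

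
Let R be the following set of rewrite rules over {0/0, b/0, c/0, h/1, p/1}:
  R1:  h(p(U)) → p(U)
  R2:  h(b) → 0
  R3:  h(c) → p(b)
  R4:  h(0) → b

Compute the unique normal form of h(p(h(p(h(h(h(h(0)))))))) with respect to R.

p(p(0))

1. h(p(h(p(h(h(h(h(0))))))))  →  p(h(p(h(h(h(h(0)))))))   [R1 at ε]
2. p(h(p(h(h(h(h(0)))))))  →  p(p(h(h(h(h(0))))))   [R1 at 1]
3. p(p(h(h(h(h(0))))))  →  p(p(h(h(h(b)))))   [R4 at 1.1.1.1.1]
4. p(p(h(h(h(b)))))  →  p(p(h(h(0))))   [R2 at 1.1.1.1]
5. p(p(h(h(0))))  →  p(p(h(b)))   [R4 at 1.1.1]
6. p(p(h(b)))  →  p(p(0))   [R2 at 1.1]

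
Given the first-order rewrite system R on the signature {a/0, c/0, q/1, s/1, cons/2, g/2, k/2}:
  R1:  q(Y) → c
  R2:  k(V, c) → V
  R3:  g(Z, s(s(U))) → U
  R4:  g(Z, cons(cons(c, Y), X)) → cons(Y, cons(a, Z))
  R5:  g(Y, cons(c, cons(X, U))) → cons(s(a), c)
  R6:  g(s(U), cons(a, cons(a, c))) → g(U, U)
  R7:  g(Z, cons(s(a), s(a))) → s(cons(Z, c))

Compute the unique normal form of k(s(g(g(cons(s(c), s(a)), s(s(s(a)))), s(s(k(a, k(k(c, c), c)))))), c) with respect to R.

s(a)

1. k(s(g(g(cons(s(c), s(a)), s(s(s(a)))), s(s(k(a, k(k(c, c), c)))))), c)  →  s(g(g(cons(s(c), s(a)), s(s(s(a)))), s(s(k(a, k(k(c, c), c))))))   [R2 at ε]
2. s(g(g(cons(s(c), s(a)), s(s(s(a)))), s(s(k(a, k(k(c, c), c))))))  →  s(k(a, k(k(c, c), c)))   [R3 at 1]
3. s(k(a, k(k(c, c), c)))  →  s(k(a, k(c, c)))   [R2 at 1.2]
4. s(k(a, k(c, c)))  →  s(k(a, c))   [R2 at 1.2]
5. s(k(a, c))  →  s(a)   [R2 at 1]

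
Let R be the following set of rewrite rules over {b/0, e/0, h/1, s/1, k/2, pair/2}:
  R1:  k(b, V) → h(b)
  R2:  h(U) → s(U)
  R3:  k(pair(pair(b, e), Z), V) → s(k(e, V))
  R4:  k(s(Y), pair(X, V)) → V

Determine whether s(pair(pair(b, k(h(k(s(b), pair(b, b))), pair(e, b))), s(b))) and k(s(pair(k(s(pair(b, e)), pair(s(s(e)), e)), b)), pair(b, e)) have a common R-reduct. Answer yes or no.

Reduce t₁ = s(pair(pair(b, k(h(k(s(b), pair(b, b))), pair(e, b))), s(b))):
1. s(pair(pair(b, k(h(k(s(b), pair(b, b))), pair(e, b))), s(b)))  →  s(pair(pair(b, k(s(k(s(b), pair(b, b))), pair(e, b))), s(b)))   [R2 at 1.1.2.1]
2. s(pair(pair(b, k(s(k(s(b), pair(b, b))), pair(e, b))), s(b)))  →  s(pair(pair(b, b), s(b)))   [R4 at 1.1.2]

Reduce t₂ = k(s(pair(k(s(pair(b, e)), pair(s(s(e)), e)), b)), pair(b, e)):
1. k(s(pair(k(s(pair(b, e)), pair(s(s(e)), e)), b)), pair(b, e))  →  e   [R4 at ε]

no — NF(t₁) = s(pair(pair(b, b), s(b))), NF(t₂) = e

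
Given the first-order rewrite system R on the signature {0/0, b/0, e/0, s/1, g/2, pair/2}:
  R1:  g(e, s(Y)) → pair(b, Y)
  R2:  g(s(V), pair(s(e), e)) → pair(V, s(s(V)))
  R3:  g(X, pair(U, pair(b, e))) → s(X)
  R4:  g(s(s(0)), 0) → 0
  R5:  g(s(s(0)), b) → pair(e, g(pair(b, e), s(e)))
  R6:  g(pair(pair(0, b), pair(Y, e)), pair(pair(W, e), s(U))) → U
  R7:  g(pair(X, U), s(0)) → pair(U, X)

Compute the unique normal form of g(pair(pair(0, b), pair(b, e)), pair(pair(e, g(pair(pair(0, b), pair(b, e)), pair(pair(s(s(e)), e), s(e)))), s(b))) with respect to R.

b

1. g(pair(pair(0, b), pair(b, e)), pair(pair(e, g(pair(pair(0, b), pair(b, e)), pair(pair(s(s(e)), e), s(e)))), s(b)))  →  g(pair(pair(0, b), pair(b, e)), pair(pair(e, e), s(b)))   [R6 at 2.1.2]
2. g(pair(pair(0, b), pair(b, e)), pair(pair(e, e), s(b)))  →  b   [R6 at ε]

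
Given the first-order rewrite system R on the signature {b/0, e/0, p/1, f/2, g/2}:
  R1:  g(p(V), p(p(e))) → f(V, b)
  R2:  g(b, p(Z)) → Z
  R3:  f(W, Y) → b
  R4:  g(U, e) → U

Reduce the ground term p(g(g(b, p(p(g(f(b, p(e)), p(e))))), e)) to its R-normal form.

1. p(g(g(b, p(p(g(f(b, p(e)), p(e))))), e))  →  p(g(b, p(p(g(f(b, p(e)), p(e))))))   [R4 at 1]
2. p(g(b, p(p(g(f(b, p(e)), p(e))))))  →  p(p(g(f(b, p(e)), p(e))))   [R2 at 1]
3. p(p(g(f(b, p(e)), p(e))))  →  p(p(g(b, p(e))))   [R3 at 1.1.1]
4. p(p(g(b, p(e))))  →  p(p(e))   [R2 at 1.1]

p(p(e))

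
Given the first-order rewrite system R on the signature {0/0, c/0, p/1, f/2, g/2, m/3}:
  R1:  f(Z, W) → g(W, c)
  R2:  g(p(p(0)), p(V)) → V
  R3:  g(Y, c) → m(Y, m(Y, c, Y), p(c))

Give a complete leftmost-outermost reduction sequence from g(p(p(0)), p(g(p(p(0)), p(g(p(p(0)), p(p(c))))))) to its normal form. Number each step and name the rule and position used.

p(c)

1. g(p(p(0)), p(g(p(p(0)), p(g(p(p(0)), p(p(c)))))))  →  g(p(p(0)), p(g(p(p(0)), p(p(c)))))   [R2 at ε]
2. g(p(p(0)), p(g(p(p(0)), p(p(c)))))  →  g(p(p(0)), p(p(c)))   [R2 at ε]
3. g(p(p(0)), p(p(c)))  →  p(c)   [R2 at ε]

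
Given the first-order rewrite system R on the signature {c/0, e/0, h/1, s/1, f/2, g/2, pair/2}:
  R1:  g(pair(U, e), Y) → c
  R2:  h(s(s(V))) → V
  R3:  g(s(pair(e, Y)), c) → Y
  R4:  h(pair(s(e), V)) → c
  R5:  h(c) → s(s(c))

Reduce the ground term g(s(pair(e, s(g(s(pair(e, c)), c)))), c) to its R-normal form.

s(c)

1. g(s(pair(e, s(g(s(pair(e, c)), c)))), c)  →  s(g(s(pair(e, c)), c))   [R3 at ε]
2. s(g(s(pair(e, c)), c))  →  s(c)   [R3 at 1]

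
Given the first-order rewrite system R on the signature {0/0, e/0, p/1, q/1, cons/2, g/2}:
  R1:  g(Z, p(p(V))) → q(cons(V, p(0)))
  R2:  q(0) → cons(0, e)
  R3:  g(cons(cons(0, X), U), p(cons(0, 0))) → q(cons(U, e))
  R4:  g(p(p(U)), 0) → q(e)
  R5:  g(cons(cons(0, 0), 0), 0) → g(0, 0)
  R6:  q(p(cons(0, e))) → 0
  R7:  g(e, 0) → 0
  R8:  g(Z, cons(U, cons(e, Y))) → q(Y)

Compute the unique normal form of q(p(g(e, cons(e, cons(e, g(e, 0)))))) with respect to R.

0

1. q(p(g(e, cons(e, cons(e, g(e, 0))))))  →  q(p(q(g(e, 0))))   [R8 at 1.1]
2. q(p(q(g(e, 0))))  →  q(p(q(0)))   [R7 at 1.1.1]
3. q(p(q(0)))  →  q(p(cons(0, e)))   [R2 at 1.1]
4. q(p(cons(0, e)))  →  0   [R6 at ε]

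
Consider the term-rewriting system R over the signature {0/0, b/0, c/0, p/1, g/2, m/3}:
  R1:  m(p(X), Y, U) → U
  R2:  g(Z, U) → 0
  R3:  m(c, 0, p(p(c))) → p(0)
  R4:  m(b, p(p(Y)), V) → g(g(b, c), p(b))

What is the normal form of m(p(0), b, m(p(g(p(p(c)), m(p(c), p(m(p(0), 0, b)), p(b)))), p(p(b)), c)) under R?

c

1. m(p(0), b, m(p(g(p(p(c)), m(p(c), p(m(p(0), 0, b)), p(b)))), p(p(b)), c))  →  m(p(g(p(p(c)), m(p(c), p(m(p(0), 0, b)), p(b)))), p(p(b)), c)   [R1 at ε]
2. m(p(g(p(p(c)), m(p(c), p(m(p(0), 0, b)), p(b)))), p(p(b)), c)  →  c   [R1 at ε]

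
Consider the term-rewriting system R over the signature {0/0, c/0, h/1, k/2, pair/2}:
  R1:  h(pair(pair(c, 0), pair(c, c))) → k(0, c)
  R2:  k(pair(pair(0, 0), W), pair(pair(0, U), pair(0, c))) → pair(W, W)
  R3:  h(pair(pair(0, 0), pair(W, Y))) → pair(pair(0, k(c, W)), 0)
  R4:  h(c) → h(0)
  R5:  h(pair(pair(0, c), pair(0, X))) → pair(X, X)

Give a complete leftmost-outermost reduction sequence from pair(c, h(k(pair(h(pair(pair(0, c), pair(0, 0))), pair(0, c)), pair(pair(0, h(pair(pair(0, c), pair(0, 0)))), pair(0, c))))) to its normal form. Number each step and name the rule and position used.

pair(c, pair(c, c))

1. pair(c, h(k(pair(h(pair(pair(0, c), pair(0, 0))), pair(0, c)), pair(pair(0, h(pair(pair(0, c), pair(0, 0)))), pair(0, c)))))  →  pair(c, h(k(pair(pair(0, 0), pair(0, c)), pair(pair(0, h(pair(pair(0, c), pair(0, 0)))), pair(0, c)))))   [R5 at 2.1.1.1]
2. pair(c, h(k(pair(pair(0, 0), pair(0, c)), pair(pair(0, h(pair(pair(0, c), pair(0, 0)))), pair(0, c)))))  →  pair(c, h(pair(pair(0, c), pair(0, c))))   [R2 at 2.1]
3. pair(c, h(pair(pair(0, c), pair(0, c))))  →  pair(c, pair(c, c))   [R5 at 2]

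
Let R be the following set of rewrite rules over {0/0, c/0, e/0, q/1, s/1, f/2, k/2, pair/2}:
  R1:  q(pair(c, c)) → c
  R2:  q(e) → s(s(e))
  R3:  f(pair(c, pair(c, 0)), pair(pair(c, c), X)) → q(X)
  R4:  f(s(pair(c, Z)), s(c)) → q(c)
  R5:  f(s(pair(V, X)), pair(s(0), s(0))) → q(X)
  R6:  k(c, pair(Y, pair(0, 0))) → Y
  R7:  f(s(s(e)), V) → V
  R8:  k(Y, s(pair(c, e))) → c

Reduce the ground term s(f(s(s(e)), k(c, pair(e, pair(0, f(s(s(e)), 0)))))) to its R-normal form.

1. s(f(s(s(e)), k(c, pair(e, pair(0, f(s(s(e)), 0))))))  →  s(k(c, pair(e, pair(0, f(s(s(e)), 0)))))   [R7 at 1]
2. s(k(c, pair(e, pair(0, f(s(s(e)), 0)))))  →  s(k(c, pair(e, pair(0, 0))))   [R7 at 1.2.2.2]
3. s(k(c, pair(e, pair(0, 0))))  →  s(e)   [R6 at 1]

s(e)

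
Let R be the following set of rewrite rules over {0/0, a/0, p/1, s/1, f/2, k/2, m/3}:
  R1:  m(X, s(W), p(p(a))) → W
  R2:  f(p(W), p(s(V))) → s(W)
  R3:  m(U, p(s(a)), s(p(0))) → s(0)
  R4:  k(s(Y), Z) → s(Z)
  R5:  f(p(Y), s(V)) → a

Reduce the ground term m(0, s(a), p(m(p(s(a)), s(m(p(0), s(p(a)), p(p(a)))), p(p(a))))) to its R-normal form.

1. m(0, s(a), p(m(p(s(a)), s(m(p(0), s(p(a)), p(p(a)))), p(p(a)))))  →  m(0, s(a), p(m(p(0), s(p(a)), p(p(a)))))   [R1 at 3.1]
2. m(0, s(a), p(m(p(0), s(p(a)), p(p(a)))))  →  m(0, s(a), p(p(a)))   [R1 at 3.1]
3. m(0, s(a), p(p(a)))  →  a   [R1 at ε]

a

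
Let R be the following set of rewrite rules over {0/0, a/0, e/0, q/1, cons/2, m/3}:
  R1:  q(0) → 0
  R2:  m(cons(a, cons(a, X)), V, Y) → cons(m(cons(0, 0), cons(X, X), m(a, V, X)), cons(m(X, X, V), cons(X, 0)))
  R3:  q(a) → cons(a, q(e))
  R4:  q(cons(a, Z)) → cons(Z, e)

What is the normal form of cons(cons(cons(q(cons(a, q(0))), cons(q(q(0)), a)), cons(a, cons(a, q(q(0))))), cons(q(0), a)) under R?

1. cons(cons(cons(q(cons(a, q(0))), cons(q(q(0)), a)), cons(a, cons(a, q(q(0))))), cons(q(0), a))  →  cons(cons(cons(cons(q(0), e), cons(q(q(0)), a)), cons(a, cons(a, q(q(0))))), cons(q(0), a))   [R4 at 1.1.1]
2. cons(cons(cons(cons(q(0), e), cons(q(q(0)), a)), cons(a, cons(a, q(q(0))))), cons(q(0), a))  →  cons(cons(cons(cons(0, e), cons(q(q(0)), a)), cons(a, cons(a, q(q(0))))), cons(q(0), a))   [R1 at 1.1.1.1]
3. cons(cons(cons(cons(0, e), cons(q(q(0)), a)), cons(a, cons(a, q(q(0))))), cons(q(0), a))  →  cons(cons(cons(cons(0, e), cons(q(0), a)), cons(a, cons(a, q(q(0))))), cons(q(0), a))   [R1 at 1.1.2.1.1]
4. cons(cons(cons(cons(0, e), cons(q(0), a)), cons(a, cons(a, q(q(0))))), cons(q(0), a))  →  cons(cons(cons(cons(0, e), cons(0, a)), cons(a, cons(a, q(q(0))))), cons(q(0), a))   [R1 at 1.1.2.1]
5. cons(cons(cons(cons(0, e), cons(0, a)), cons(a, cons(a, q(q(0))))), cons(q(0), a))  →  cons(cons(cons(cons(0, e), cons(0, a)), cons(a, cons(a, q(0)))), cons(q(0), a))   [R1 at 1.2.2.2.1]
6. cons(cons(cons(cons(0, e), cons(0, a)), cons(a, cons(a, q(0)))), cons(q(0), a))  →  cons(cons(cons(cons(0, e), cons(0, a)), cons(a, cons(a, 0))), cons(q(0), a))   [R1 at 1.2.2.2]
7. cons(cons(cons(cons(0, e), cons(0, a)), cons(a, cons(a, 0))), cons(q(0), a))  →  cons(cons(cons(cons(0, e), cons(0, a)), cons(a, cons(a, 0))), cons(0, a))   [R1 at 2.1]

cons(cons(cons(cons(0, e), cons(0, a)), cons(a, cons(a, 0))), cons(0, a))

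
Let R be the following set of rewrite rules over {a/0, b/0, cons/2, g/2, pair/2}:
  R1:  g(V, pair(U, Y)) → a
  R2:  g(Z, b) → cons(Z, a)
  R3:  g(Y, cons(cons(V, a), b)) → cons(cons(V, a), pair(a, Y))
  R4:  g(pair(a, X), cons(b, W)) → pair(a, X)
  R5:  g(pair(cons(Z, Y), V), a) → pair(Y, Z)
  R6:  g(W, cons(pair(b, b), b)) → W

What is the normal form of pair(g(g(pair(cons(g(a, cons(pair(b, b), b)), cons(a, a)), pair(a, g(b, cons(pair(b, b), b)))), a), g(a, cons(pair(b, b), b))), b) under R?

pair(pair(a, a), b)

1. pair(g(g(pair(cons(g(a, cons(pair(b, b), b)), cons(a, a)), pair(a, g(b, cons(pair(b, b), b)))), a), g(a, cons(pair(b, b), b))), b)  →  pair(g(pair(cons(a, a), g(a, cons(pair(b, b), b))), g(a, cons(pair(b, b), b))), b)   [R5 at 1.1]
2. pair(g(pair(cons(a, a), g(a, cons(pair(b, b), b))), g(a, cons(pair(b, b), b))), b)  →  pair(g(pair(cons(a, a), a), g(a, cons(pair(b, b), b))), b)   [R6 at 1.1.2]
3. pair(g(pair(cons(a, a), a), g(a, cons(pair(b, b), b))), b)  →  pair(g(pair(cons(a, a), a), a), b)   [R6 at 1.2]
4. pair(g(pair(cons(a, a), a), a), b)  →  pair(pair(a, a), b)   [R5 at 1]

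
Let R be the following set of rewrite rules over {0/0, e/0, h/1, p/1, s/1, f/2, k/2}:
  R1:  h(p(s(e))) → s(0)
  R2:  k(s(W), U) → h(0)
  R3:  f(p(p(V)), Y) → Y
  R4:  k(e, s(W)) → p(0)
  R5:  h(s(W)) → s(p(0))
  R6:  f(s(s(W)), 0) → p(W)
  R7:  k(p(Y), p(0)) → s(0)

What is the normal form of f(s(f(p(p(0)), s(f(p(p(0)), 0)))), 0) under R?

p(0)

1. f(s(f(p(p(0)), s(f(p(p(0)), 0)))), 0)  →  f(s(s(f(p(p(0)), 0))), 0)   [R3 at 1.1]
2. f(s(s(f(p(p(0)), 0))), 0)  →  p(f(p(p(0)), 0))   [R6 at ε]
3. p(f(p(p(0)), 0))  →  p(0)   [R3 at 1]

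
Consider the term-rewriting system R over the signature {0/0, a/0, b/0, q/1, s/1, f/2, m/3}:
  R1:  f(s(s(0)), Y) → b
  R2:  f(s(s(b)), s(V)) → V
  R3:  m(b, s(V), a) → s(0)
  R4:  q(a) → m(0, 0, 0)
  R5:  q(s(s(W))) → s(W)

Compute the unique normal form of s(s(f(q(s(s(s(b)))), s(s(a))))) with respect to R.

1. s(s(f(q(s(s(s(b)))), s(s(a)))))  →  s(s(f(s(s(b)), s(s(a)))))   [R5 at 1.1.1]
2. s(s(f(s(s(b)), s(s(a)))))  →  s(s(s(a)))   [R2 at 1.1]

s(s(s(a)))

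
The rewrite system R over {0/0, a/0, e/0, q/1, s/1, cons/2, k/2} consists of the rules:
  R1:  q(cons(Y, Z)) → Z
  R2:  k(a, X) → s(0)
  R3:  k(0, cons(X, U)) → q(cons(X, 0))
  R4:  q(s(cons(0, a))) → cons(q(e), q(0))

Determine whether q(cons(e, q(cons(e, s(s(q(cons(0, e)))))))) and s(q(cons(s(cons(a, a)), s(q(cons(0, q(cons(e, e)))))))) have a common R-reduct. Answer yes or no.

yes — NF(t₁) = s(s(e)), NF(t₂) = s(s(e))

Reduce t₁ = q(cons(e, q(cons(e, s(s(q(cons(0, e)))))))):
1. q(cons(e, q(cons(e, s(s(q(cons(0, e))))))))  →  q(cons(e, s(s(q(cons(0, e))))))   [R1 at ε]
2. q(cons(e, s(s(q(cons(0, e))))))  →  s(s(q(cons(0, e))))   [R1 at ε]
3. s(s(q(cons(0, e))))  →  s(s(e))   [R1 at 1.1]

Reduce t₂ = s(q(cons(s(cons(a, a)), s(q(cons(0, q(cons(e, e)))))))):
1. s(q(cons(s(cons(a, a)), s(q(cons(0, q(cons(e, e))))))))  →  s(s(q(cons(0, q(cons(e, e))))))   [R1 at 1]
2. s(s(q(cons(0, q(cons(e, e))))))  →  s(s(q(cons(e, e))))   [R1 at 1.1]
3. s(s(q(cons(e, e))))  →  s(s(e))   [R1 at 1.1]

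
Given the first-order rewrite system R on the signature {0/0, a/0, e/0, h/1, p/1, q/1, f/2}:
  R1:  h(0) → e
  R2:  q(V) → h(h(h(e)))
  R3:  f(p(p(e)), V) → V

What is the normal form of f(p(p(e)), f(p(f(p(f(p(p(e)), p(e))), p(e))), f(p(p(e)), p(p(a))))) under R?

1. f(p(p(e)), f(p(f(p(f(p(p(e)), p(e))), p(e))), f(p(p(e)), p(p(a)))))  →  f(p(f(p(f(p(p(e)), p(e))), p(e))), f(p(p(e)), p(p(a))))   [R3 at ε]
2. f(p(f(p(f(p(p(e)), p(e))), p(e))), f(p(p(e)), p(p(a))))  →  f(p(f(p(p(e)), p(e))), f(p(p(e)), p(p(a))))   [R3 at 1.1.1.1]
3. f(p(f(p(p(e)), p(e))), f(p(p(e)), p(p(a))))  →  f(p(p(e)), f(p(p(e)), p(p(a))))   [R3 at 1.1]
4. f(p(p(e)), f(p(p(e)), p(p(a))))  →  f(p(p(e)), p(p(a)))   [R3 at ε]
5. f(p(p(e)), p(p(a)))  →  p(p(a))   [R3 at ε]

p(p(a))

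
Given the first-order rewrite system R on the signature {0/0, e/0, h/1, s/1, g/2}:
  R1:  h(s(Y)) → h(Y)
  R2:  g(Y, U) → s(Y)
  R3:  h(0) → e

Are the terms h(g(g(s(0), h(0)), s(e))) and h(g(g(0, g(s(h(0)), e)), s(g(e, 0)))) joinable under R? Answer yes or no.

yes — NF(t₁) = e, NF(t₂) = e

Reduce t₁ = h(g(g(s(0), h(0)), s(e))):
1. h(g(g(s(0), h(0)), s(e)))  →  h(s(g(s(0), h(0))))   [R2 at 1]
2. h(s(g(s(0), h(0))))  →  h(g(s(0), h(0)))   [R1 at ε]
3. h(g(s(0), h(0)))  →  h(s(s(0)))   [R2 at 1]
4. h(s(s(0)))  →  h(s(0))   [R1 at ε]
5. h(s(0))  →  h(0)   [R1 at ε]
6. h(0)  →  e   [R3 at ε]

Reduce t₂ = h(g(g(0, g(s(h(0)), e)), s(g(e, 0)))):
1. h(g(g(0, g(s(h(0)), e)), s(g(e, 0))))  →  h(s(g(0, g(s(h(0)), e))))   [R2 at 1]
2. h(s(g(0, g(s(h(0)), e))))  →  h(g(0, g(s(h(0)), e)))   [R1 at ε]
3. h(g(0, g(s(h(0)), e)))  →  h(s(0))   [R2 at 1]
4. h(s(0))  →  h(0)   [R1 at ε]
5. h(0)  →  e   [R3 at ε]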